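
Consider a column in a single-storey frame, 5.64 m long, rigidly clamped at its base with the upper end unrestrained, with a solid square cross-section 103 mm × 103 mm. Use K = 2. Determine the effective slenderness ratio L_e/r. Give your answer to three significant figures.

λ ≈ 379

For a square r = a/√12 = 103/√12 = 29.73 mm
L_e = K·L = 2 × 5.64 m = 11.28 m = 11280 mm
λ = L_e / r_min = 11280 / 29.73 = 379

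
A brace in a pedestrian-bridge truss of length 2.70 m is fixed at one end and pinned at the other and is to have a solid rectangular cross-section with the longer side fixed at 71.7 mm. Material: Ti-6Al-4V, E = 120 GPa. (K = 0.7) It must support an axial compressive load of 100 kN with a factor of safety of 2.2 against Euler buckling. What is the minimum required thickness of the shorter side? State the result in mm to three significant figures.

b ≈ 48.1 mm

Required P_cr = n·P = 2.2 × 100 = 220.0 kN
L_e = K·L = 0.7 × 2.70 = 1.890 m
Required I = P_cr·L_e²/(π²E) = 2.200×10^5 × 1.890² / (π² × 1.20×10^11) = 6.635×10^-7 m⁴
I_req = 6.635×10^5 mm⁴
Rectangle, weak axis: I_min = h·b³/12 with h = 71.7 mm fixed  ⇒  b = (12I/h)^(1/3) = 48.1 mm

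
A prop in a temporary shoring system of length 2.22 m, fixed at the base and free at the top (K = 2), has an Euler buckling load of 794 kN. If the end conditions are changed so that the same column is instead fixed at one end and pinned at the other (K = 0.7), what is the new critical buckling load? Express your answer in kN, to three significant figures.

P_cr ∝ 1/K², so P_cr,new = P_cr,old × (K_old/K_new)² = 794 × (2/0.7)²
= 794 × 8.163 = 6480 kN

P_cr ≈ 6480 kN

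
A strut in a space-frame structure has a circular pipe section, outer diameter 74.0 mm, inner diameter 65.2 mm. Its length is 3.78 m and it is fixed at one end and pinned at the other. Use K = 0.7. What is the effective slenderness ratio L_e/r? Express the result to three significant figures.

λ ≈ 107

d_o = 74.0 mm, d_i = 65.2 mm
I = π(d_o⁴ − d_i⁴)/64 = π(74.0⁴ − 65.20⁴)/64 = 5.849×10^5 mm⁴
A = 962.1 mm²;  r_min = √(I/A) = √(5.849×10^5/962.1) = 24.66 mm
L_e = K·L = 0.7 × 3.78 m = 2.646 m = 2646.0 mm
λ = L_e / r_min = 2646.0 / 24.66 = 107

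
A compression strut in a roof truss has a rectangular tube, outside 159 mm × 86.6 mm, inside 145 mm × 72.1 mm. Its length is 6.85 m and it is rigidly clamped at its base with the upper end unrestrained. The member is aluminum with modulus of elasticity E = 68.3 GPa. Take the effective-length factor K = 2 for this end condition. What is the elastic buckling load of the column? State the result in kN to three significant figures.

P_cr ≈ 14.6 kN

Weak-axis I_min = (h_o·b_o³ − h_i·b_i³)/12 with b_o = 86.6, b_i = 72.10 mm (shorter outer/inner sides).
I_min = (159×86.6³ − 145.0×72.10³)/12 = 4.076×10^6 mm⁴
I = 4.076×10^6 mm⁴ = 4.076×10^-6 m⁴
Effective length L_e = K·L = 2 × 6.85 = 13.70 m
P_cr = π²EI / L_e² = π² × 68.3×10⁹ × 4.076×10^-6 / 13.70² = 1.464×10^4 N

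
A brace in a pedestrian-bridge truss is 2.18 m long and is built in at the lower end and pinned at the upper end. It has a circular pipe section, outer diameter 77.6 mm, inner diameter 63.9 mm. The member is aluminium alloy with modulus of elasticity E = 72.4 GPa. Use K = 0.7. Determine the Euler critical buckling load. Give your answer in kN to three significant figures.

P_cr ≈ 295 kN

d_o = 77.6 mm, d_i = 63.9 mm
I = π(d_o⁴ − d_i⁴)/64 = π(77.6⁴ − 63.90⁴)/64 = 9.616×10^5 mm⁴
I = 9.616×10^5 mm⁴ = 9.616×10^-7 m⁴
Effective length L_e = K·L = 0.7 × 2.18 = 1.526 m
P_cr = π²EI / L_e² = π² × 72.4×10⁹ × 9.616×10^-7 / 1.526² = 2.951×10^5 N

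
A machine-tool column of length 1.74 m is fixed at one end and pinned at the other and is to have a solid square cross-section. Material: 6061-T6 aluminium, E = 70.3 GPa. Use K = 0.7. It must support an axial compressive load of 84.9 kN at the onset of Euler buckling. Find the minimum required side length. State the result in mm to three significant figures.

a ≈ 38.4 mm

L_e = K·L = 0.7 × 1.74 = 1.218 m
Required I = P_cr·L_e²/(π²E) = 8.490×10^4 × 1.218² / (π² × 7.03×10^10) = 1.815×10^-7 m⁴
I_req = 1.815×10^5 mm⁴
Solid square: I = a⁴/12  ⇒  a = (12I)^(1/4) = (12×1.815×10^5)^(1/4) = 38.4 mm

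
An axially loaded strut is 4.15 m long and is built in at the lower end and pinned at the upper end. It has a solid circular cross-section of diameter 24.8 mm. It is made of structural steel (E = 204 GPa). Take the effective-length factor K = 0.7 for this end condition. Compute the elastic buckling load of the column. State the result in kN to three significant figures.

I = πd⁴/64 = π×24.8⁴/64 = 1.857×10^4 mm⁴
I = 1.857×10^4 mm⁴ = 1.857×10^-8 m⁴
Effective length L_e = K·L = 0.7 × 4.15 = 2.905 m
P_cr = π²EI / L_e² = π² × 204×10⁹ × 1.857×10^-8 / 2.905² = 4.430×10^3 N

P_cr ≈ 4.43 kN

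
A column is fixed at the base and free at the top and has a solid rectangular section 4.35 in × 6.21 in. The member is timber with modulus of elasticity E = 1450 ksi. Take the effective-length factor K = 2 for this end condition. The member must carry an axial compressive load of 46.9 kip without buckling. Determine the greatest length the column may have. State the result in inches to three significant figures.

L_max ≈ 57.0 in

Buckling occurs about the weak axis: I_min = h·b³/12 with b = 4.35 in (the shorter side).
I_min = 6.21×4.35³/12 = 42.60 in⁴
At the buckling limit P_cr = P = 4.690×10^4 lb
From P_cr = π²EI/(K·L)²:  L = (1/K)·√(π²EI/P_cr) = (1/2)·√(π²×1.45×10^6×42.60/4.690×10^4)
L = 57.0 in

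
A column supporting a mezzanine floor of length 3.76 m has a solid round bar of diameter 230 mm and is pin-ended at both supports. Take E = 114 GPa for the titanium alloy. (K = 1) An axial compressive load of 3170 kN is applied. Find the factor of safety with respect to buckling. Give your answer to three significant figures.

n ≈ 3.45

I = πd⁴/64 = π×230⁴/64 = 1.374×10^8 mm⁴
I = 1.374×10^8 mm⁴ = 1.374×10^-4 m⁴
Effective length L_e = K·L = 1 × 3.76 = 3.760 m
P_cr = π²EI / L_e² = π² × 114×10⁹ × 1.374×10^-4 / 3.760² = 1.093×10^7 N
Factor of safety n = P_cr / P = 10932 / 3170 = 3.45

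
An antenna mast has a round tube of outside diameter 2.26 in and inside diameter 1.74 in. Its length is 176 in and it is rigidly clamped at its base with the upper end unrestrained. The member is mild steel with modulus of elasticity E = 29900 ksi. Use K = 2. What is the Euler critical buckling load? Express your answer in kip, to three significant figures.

d_o = 2.26 in, d_i = 1.74 in
I = π(d_o⁴ − d_i⁴)/64 = π(2.26⁴ − 1.740⁴)/64 = 0.8306 in⁴
Effective length L_e = K·L = 2 × 176 = 352.0 in
P_cr = π²EI / L_e² = π² × 29900×10³ × 0.8306 / 352.0² = 1.978×10^3 lb

P_cr ≈ 1.98 kip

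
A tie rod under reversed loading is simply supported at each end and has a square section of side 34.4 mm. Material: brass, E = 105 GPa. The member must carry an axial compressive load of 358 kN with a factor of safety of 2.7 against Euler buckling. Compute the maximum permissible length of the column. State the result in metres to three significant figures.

L_max ≈ 0.354 m

I = a⁴/12 = 34.4⁴/12 = 1.167×10^5 mm⁴
I = 1.167×10^-7 m⁴
Required critical load P_cr = n·P = 2.7 × 358 = 966.6 kN = 9.666×10^5 N
From P_cr = π²EI/(K·L)²:  L = (1/K)·√(π²EI/P_cr) = (1/1)·√(π²×1.05×10^11×1.167×10^-7/9.666×10^5)
L = 0.354 m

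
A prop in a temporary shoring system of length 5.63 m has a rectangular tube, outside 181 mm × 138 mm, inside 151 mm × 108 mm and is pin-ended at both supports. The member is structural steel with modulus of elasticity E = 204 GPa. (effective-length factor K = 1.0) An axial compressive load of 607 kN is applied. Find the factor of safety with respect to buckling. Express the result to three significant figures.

Weak-axis I_min = (h_o·b_o³ − h_i·b_i³)/12 with b_o = 138, b_i = 108.0 mm (shorter outer/inner sides).
I_min = (181×138³ − 151.0×108.0³)/12 = 2.379×10^7 mm⁴
I = 2.379×10^7 mm⁴ = 2.379×10^-5 m⁴
Effective length L_e = K·L = 1 × 5.63 = 5.630 m
P_cr = π²EI / L_e² = π² × 204×10⁹ × 2.379×10^-5 / 5.630² = 1.511×10^6 N
Factor of safety n = P_cr / P = 1511.1 / 607 = 2.49

n ≈ 2.49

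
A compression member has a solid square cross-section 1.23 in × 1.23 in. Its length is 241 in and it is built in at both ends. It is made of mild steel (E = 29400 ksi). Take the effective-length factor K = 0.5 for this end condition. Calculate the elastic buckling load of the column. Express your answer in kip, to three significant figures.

I = a⁴/12 = 1.23⁴/12 = 0.1907 in⁴
Effective length L_e = K·L = 0.5 × 241 = 120.5 in
P_cr = π²EI / L_e² = π² × 29400×10³ × 0.1907 / 120.5² = 3.812×10^3 lb

P_cr ≈ 3.81 kip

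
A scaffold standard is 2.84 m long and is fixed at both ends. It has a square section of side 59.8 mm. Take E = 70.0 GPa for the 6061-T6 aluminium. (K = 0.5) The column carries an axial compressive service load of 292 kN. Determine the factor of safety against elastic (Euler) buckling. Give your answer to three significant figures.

n ≈ 1.25

I = a⁴/12 = 59.8⁴/12 = 1.066×10^6 mm⁴
I = 1.066×10^6 mm⁴ = 1.066×10^-6 m⁴
Effective length L_e = K·L = 0.5 × 2.84 = 1.420 m
P_cr = π²EI / L_e² = π² × 70.0×10⁹ × 1.066×10^-6 / 1.420² = 3.651×10^5 N
Factor of safety n = P_cr / P = 365.13 / 292 = 1.25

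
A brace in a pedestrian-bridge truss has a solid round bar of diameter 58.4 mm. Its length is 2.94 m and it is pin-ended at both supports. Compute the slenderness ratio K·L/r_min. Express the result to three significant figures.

I = πd⁴/64 = π×58.4⁴/64 = 5.710×10^5 mm⁴
A = 2.679×10^3 mm²;  r_min = √(I/A) = √(5.710×10^5/2.679×10^3) = 14.60 mm
L_e = K·L = 1 × 2.94 m = 2.940 m = 2940.0 mm
λ = L_e / r_min = 2940.0 / 14.60 = 201

λ ≈ 201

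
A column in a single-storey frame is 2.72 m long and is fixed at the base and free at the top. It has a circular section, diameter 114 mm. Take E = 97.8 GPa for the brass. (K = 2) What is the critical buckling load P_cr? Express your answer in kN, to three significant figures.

I = πd⁴/64 = π×114⁴/64 = 8.291×10^6 mm⁴
I = 8.291×10^6 mm⁴ = 8.291×10^-6 m⁴
Effective length L_e = K·L = 2 × 2.72 = 5.440 m
P_cr = π²EI / L_e² = π² × 97.8×10⁹ × 8.291×10^-6 / 5.440² = 2.704×10^5 N

P_cr ≈ 270 kN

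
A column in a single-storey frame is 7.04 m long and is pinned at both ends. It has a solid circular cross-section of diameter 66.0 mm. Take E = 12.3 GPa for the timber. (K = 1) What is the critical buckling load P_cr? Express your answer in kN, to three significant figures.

I = πd⁴/64 = π×66.0⁴/64 = 9.314×10^5 mm⁴
I = 9.314×10^5 mm⁴ = 9.314×10^-7 m⁴
Effective length L_e = K·L = 1 × 7.04 = 7.040 m
P_cr = π²EI / L_e² = π² × 12.3×10⁹ × 9.314×10^-7 / 7.040² = 2.281×10^3 N

P_cr ≈ 2.28 kN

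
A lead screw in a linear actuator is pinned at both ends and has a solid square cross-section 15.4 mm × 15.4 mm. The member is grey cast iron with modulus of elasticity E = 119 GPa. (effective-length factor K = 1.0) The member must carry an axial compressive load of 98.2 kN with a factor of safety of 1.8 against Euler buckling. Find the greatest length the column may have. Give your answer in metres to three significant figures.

I = a⁴/12 = 15.4⁴/12 = 4.687×10^3 mm⁴
I = 4.687×10^-9 m⁴
Required critical load P_cr = n·P = 1.8 × 98.2 = 176.8 kN = 1.768×10^5 N
From P_cr = π²EI/(K·L)²:  L = (1/K)·√(π²EI/P_cr) = (1/1)·√(π²×1.19×10^11×4.687×10^-9/1.768×10^5)
L = 0.176 m

L_max ≈ 0.176 m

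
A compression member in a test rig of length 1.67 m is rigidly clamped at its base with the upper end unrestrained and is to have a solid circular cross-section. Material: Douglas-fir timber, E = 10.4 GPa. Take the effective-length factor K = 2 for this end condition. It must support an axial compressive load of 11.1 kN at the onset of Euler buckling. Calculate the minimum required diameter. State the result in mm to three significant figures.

d ≈ 70.4 mm

L_e = K·L = 2 × 1.67 = 3.340 m
Required I = P_cr·L_e²/(π²E) = 1.110×10^4 × 3.340² / (π² × 1.04×10^10) = 1.206×10^-6 m⁴
I_req = 1.206×10^6 mm⁴
Solid circle: I = πd⁴/64  ⇒  d = (64I/π)^(1/4) = (64×1.206×10^6/π)^(1/4) = 70.4 mm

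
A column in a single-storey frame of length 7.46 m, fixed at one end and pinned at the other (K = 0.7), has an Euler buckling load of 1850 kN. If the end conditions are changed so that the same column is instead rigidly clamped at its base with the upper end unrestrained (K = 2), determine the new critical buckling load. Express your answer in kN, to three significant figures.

P_cr ≈ 227 kN

P_cr ∝ 1/K², so P_cr,new = P_cr,old × (K_old/K_new)² = 1850 × (0.7/2)²
= 1850 × 0.1225 = 227 kN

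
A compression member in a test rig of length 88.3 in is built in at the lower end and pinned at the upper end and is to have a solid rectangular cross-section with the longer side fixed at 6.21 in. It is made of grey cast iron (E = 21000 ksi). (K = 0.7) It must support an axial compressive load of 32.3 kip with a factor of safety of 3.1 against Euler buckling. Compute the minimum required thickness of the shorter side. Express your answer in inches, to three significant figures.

Required P_cr = n·P = 3.1 × 32.3 = 100.1 kip
L_e = K·L = 0.7 × 88.3 = 61.81 in
Required I = P_cr·L_e²/(π²E) = 1.001×10^5 × 61.81² / (π² × 2.10×10^7) = 1.846 in⁴
Rectangle, weak axis: I_min = h·b³/12 with h = 6.21 in fixed  ⇒  b = (12I/h)^(1/3) = 1.53 in

b ≈ 1.53 in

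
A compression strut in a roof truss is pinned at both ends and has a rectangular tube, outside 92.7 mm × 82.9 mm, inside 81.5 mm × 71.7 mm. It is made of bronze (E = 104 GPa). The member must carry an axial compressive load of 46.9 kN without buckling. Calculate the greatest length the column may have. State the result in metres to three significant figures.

L_max ≈ 6.44 m

Weak-axis I_min = (h_o·b_o³ − h_i·b_i³)/12 with b_o = 82.9, b_i = 71.70 mm (shorter outer/inner sides).
I_min = (92.7×82.9³ − 81.50×71.70³)/12 = 1.898×10^6 mm⁴
I = 1.898×10^-6 m⁴
At the buckling limit P_cr = P = 4.690×10^4 N
From P_cr = π²EI/(K·L)²:  L = (1/K)·√(π²EI/P_cr) = (1/1)·√(π²×1.04×10^11×1.898×10^-6/4.690×10^4)
L = 6.44 m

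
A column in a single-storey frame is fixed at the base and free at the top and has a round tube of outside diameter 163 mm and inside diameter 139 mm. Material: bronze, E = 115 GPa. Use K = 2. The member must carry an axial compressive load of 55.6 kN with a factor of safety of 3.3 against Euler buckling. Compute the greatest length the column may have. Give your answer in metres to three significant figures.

L_max ≈ 5.02 m

d_o = 163 mm, d_i = 139 mm
I = π(d_o⁴ − d_i⁴)/64 = π(163⁴ − 139.0⁴)/64 = 1.633×10^7 mm⁴
I = 1.633×10^-5 m⁴
Required critical load P_cr = n·P = 3.3 × 55.6 = 183.5 kN = 1.835×10^5 N
From P_cr = π²EI/(K·L)²:  L = (1/K)·√(π²EI/P_cr) = (1/2)·√(π²×1.15×10^11×1.633×10^-5/1.835×10^5)
L = 5.02 m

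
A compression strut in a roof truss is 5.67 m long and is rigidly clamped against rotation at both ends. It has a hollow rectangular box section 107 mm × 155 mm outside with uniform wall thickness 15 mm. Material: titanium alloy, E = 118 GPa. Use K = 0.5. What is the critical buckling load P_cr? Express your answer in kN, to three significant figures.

Inner dimensions: h_i = 155 − 2×15 = 125.0 mm, b_i = 107 − 2×15 = 77.00 mm
Weak-axis I_min = (h_o·b_o³ − h_i·b_i³)/12 with b_o = 107, b_i = 77.00 mm (shorter outer/inner sides).
I_min = (155×107³ − 125.0×77.00³)/12 = 1.107×10^7 mm⁴
I = 1.107×10^7 mm⁴ = 1.107×10^-5 m⁴
Effective length L_e = K·L = 0.5 × 5.67 = 2.835 m
P_cr = π²EI / L_e² = π² × 118×10⁹ × 1.107×10^-5 / 2.835² = 1.604×10^6 N

P_cr ≈ 1600 kN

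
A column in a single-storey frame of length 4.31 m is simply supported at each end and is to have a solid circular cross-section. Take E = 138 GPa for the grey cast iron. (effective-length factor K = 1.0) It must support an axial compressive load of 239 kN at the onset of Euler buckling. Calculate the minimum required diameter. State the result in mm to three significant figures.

L_e = K·L = 1 × 4.31 = 4.310 m
Required I = P_cr·L_e²/(π²E) = 2.390×10^5 × 4.310² / (π² × 1.38×10^11) = 3.260×10^-6 m⁴
I_req = 3.260×10^6 mm⁴
Solid circle: I = πd⁴/64  ⇒  d = (64I/π)^(1/4) = (64×3.260×10^6/π)^(1/4) = 90.3 mm

d ≈ 90.3 mm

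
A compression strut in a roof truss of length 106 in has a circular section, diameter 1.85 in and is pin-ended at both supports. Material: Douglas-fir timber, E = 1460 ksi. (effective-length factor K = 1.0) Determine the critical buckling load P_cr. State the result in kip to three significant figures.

I = πd⁴/64 = π×1.85⁴/64 = 0.5750 in⁴
Effective length L_e = K·L = 1 × 106 = 106.0 in
P_cr = π²EI / L_e² = π² × 1460×10³ × 0.5750 / 106.0² = 737.4 lb

P_cr ≈ 0.737 kip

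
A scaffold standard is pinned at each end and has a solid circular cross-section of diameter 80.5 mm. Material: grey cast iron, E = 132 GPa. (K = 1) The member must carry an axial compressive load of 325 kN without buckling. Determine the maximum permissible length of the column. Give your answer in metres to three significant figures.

L_max ≈ 2.87 m

I = πd⁴/64 = π×80.5⁴/64 = 2.061×10^6 mm⁴
I = 2.061×10^-6 m⁴
At the buckling limit P_cr = P = 3.250×10^5 N
From P_cr = π²EI/(K·L)²:  L = (1/K)·√(π²EI/P_cr) = (1/1)·√(π²×1.32×10^11×2.061×10^-6/3.250×10^5)
L = 2.87 m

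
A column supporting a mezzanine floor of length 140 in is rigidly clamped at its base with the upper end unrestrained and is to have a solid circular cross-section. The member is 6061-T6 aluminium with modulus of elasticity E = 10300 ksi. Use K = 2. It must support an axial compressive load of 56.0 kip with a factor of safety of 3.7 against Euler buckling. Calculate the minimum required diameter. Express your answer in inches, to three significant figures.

d ≈ 7.55 in

Required P_cr = n·P = 3.7 × 56.0 = 207.2 kip
L_e = K·L = 2 × 140 = 280.0 in
Required I = P_cr·L_e²/(π²E) = 2.072×10^5 × 280.0² / (π² × 1.03×10^7) = 159.8 in⁴
Solid circle: I = πd⁴/64  ⇒  d = (64I/π)^(1/4) = (64×159.8/π)^(1/4) = 7.55 in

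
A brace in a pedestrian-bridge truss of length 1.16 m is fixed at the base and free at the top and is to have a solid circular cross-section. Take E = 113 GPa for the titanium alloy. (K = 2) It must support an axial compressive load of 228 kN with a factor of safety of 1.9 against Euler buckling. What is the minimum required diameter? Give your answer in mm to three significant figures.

d ≈ 80.8 mm

Required P_cr = n·P = 1.9 × 228 = 433.2 kN
L_e = K·L = 2 × 1.16 = 2.320 m
Required I = P_cr·L_e²/(π²E) = 4.332×10^5 × 2.320² / (π² × 1.13×10^11) = 2.091×10^-6 m⁴
I_req = 2.091×10^6 mm⁴
Solid circle: I = πd⁴/64  ⇒  d = (64I/π)^(1/4) = (64×2.091×10^6/π)^(1/4) = 80.8 mm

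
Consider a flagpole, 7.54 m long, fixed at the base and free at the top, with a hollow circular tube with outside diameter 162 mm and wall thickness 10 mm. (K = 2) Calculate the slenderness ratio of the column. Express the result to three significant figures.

Inner diameter d_i = 162 − 2×10 = 142.0 mm
I = π(d_o⁴ − d_i⁴)/64 = π(162⁴ − 142.0⁴)/64 = 1.385×10^7 mm⁴
A = 4.775×10^3 mm²;  r_min = √(I/A) = √(1.385×10^7/4.775×10^3) = 53.86 mm
L_e = K·L = 2 × 7.54 m = 15.08 m = 15080 mm
λ = L_e / r_min = 15080 / 53.86 = 280

λ ≈ 280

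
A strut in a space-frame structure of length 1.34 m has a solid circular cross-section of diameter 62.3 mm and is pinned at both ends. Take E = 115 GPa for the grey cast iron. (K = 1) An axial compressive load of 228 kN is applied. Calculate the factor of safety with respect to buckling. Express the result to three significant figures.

I = πd⁴/64 = π×62.3⁴/64 = 7.395×10^5 mm⁴
I = 7.395×10^5 mm⁴ = 7.395×10^-7 m⁴
Effective length L_e = K·L = 1 × 1.34 = 1.340 m
P_cr = π²EI / L_e² = π² × 115×10⁹ × 7.395×10^-7 / 1.340² = 4.674×10^5 N
Factor of safety n = P_cr / P = 467.42 / 228 = 2.05

n ≈ 2.05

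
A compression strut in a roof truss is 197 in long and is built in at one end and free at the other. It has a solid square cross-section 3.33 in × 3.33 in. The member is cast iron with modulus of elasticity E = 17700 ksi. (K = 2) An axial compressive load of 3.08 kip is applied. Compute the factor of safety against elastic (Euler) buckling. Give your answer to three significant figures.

I = a⁴/12 = 3.33⁴/12 = 10.25 in⁴
Effective length L_e = K·L = 2 × 197 = 394.0 in
P_cr = π²EI / L_e² = π² × 17700×10³ × 10.25 / 394.0² = 1.153×10^4 lb
Factor of safety n = P_cr / P = 11.531 / 3.08 = 3.74

n ≈ 3.74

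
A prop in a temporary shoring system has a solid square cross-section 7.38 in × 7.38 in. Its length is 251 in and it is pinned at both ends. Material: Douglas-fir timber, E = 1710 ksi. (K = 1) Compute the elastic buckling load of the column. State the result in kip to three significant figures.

I = a⁴/12 = 7.38⁴/12 = 247.2 in⁴
Effective length L_e = K·L = 1 × 251 = 251.0 in
P_cr = π²EI / L_e² = π² × 1710×10³ × 247.2 / 251.0² = 6.622×10^4 lb

P_cr ≈ 66.2 kip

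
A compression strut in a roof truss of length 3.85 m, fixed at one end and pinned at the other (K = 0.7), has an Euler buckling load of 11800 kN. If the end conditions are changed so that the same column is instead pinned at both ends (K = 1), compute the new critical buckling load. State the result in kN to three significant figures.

P_cr ∝ 1/K², so P_cr,new = P_cr,old × (K_old/K_new)² = 11800 × (0.7/1)²
= 11800 × 0.4900 = 5780 kN

P_cr ≈ 5780 kN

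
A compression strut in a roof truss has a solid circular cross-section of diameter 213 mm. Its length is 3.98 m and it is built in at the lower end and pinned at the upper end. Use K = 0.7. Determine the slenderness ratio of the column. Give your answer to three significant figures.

λ ≈ 52.3

I = πd⁴/64 = π×213⁴/64 = 1.010×10^8 mm⁴
A = 3.563×10^4 mm²;  r_min = √(I/A) = √(1.010×10^8/3.563×10^4) = 53.25 mm
L_e = K·L = 0.7 × 3.98 m = 2.786 m = 2786.0 mm
λ = L_e / r_min = 2786.0 / 53.25 = 52.3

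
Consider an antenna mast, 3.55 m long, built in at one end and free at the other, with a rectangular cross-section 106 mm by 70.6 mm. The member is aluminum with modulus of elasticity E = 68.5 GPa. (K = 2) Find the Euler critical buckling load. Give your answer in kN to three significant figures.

P_cr ≈ 41.7 kN

Buckling occurs about the weak axis: I_min = h·b³/12 with b = 70.6 mm (the shorter side).
I_min = 106×70.6³/12 = 3.108×10^6 mm⁴
I = 3.108×10^6 mm⁴ = 3.108×10^-6 m⁴
Effective length L_e = K·L = 2 × 3.55 = 7.100 m
P_cr = π²EI / L_e² = π² × 68.5×10⁹ × 3.108×10^-6 / 7.100² = 4.169×10^4 N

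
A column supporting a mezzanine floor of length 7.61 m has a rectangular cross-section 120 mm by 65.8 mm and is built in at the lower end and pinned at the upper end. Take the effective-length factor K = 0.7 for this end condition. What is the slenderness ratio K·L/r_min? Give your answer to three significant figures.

λ ≈ 280

For a rectangle r_min = b/√12 = 65.8/√12 = 18.99 mm
L_e = K·L = 0.7 × 7.61 m = 5.327 m = 5327.0 mm
λ = L_e / r_min = 5327.0 / 18.99 = 280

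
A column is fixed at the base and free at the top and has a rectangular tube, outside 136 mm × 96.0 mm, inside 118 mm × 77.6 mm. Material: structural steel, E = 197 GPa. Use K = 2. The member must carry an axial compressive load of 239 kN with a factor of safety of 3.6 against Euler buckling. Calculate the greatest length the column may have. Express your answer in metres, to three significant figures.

L_max ≈ 1.75 m

Weak-axis I_min = (h_o·b_o³ − h_i·b_i³)/12 with b_o = 96.0, b_i = 77.60 mm (shorter outer/inner sides).
I_min = (136×96.0³ − 118.0×77.60³)/12 = 5.432×10^6 mm⁴
I = 5.432×10^-6 m⁴
Required critical load P_cr = n·P = 3.6 × 239 = 860.4 kN = 8.604×10^5 N
From P_cr = π²EI/(K·L)²:  L = (1/K)·√(π²EI/P_cr) = (1/2)·√(π²×1.97×10^11×5.432×10^-6/8.604×10^5)
L = 1.75 m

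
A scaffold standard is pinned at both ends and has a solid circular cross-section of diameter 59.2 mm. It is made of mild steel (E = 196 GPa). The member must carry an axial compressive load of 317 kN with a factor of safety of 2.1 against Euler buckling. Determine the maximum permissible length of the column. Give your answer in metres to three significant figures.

I = πd⁴/64 = π×59.2⁴/64 = 6.029×10^5 mm⁴
I = 6.029×10^-7 m⁴
Required critical load P_cr = n·P = 2.1 × 317 = 665.7 kN = 6.657×10^5 N
From P_cr = π²EI/(K·L)²:  L = (1/K)·√(π²EI/P_cr) = (1/1)·√(π²×1.96×10^11×6.029×10^-7/6.657×10^5)
L = 1.32 m

L_max ≈ 1.32 m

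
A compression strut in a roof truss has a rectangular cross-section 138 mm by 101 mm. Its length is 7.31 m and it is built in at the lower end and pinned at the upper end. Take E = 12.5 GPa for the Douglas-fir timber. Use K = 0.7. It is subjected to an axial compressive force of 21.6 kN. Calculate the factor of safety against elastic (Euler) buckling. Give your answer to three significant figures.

Buckling occurs about the weak axis: I_min = h·b³/12 with b = 101 mm (the shorter side).
I_min = 138×101³/12 = 1.185×10^7 mm⁴
I = 1.185×10^7 mm⁴ = 1.185×10^-5 m⁴
Effective length L_e = K·L = 0.7 × 7.31 = 5.117 m
P_cr = π²EI / L_e² = π² × 12.5×10⁹ × 1.185×10^-5 / 5.117² = 5.583×10^4 N
Factor of safety n = P_cr / P = 55.827 / 21.6 = 2.58

n ≈ 2.58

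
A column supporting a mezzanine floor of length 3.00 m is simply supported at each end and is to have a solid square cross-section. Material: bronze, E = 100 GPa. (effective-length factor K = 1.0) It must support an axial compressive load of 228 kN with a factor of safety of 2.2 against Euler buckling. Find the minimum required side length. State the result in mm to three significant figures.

Required P_cr = n·P = 2.2 × 228 = 501.6 kN
L_e = K·L = 1 × 3.00 = 3.000 m
Required I = P_cr·L_e²/(π²E) = 5.016×10^5 × 3.000² / (π² × 1.00×10^11) = 4.574×10^-6 m⁴
I_req = 4.574×10^6 mm⁴
Solid square: I = a⁴/12  ⇒  a = (12I)^(1/4) = (12×4.574×10^6)^(1/4) = 86.1 mm

a ≈ 86.1 mm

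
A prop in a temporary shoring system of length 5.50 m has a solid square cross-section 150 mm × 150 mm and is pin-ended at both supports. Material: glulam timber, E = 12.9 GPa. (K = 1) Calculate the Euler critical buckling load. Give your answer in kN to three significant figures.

P_cr ≈ 178 kN

I = a⁴/12 = 150⁴/12 = 4.219×10^7 mm⁴
I = 4.219×10^7 mm⁴ = 4.219×10^-5 m⁴
Effective length L_e = K·L = 1 × 5.50 = 5.500 m
P_cr = π²EI / L_e² = π² × 12.9×10⁹ × 4.219×10^-5 / 5.500² = 1.776×10^5 N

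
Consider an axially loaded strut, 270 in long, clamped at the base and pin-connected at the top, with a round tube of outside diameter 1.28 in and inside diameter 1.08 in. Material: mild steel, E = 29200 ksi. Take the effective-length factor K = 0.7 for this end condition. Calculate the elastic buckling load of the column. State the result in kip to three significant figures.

P_cr ≈ 0.524 kip

d_o = 1.28 in, d_i = 1.08 in
I = π(d_o⁴ − d_i⁴)/64 = π(1.28⁴ − 1.080⁴)/64 = 6.499×10^-2 in⁴
Effective length L_e = K·L = 0.7 × 270 = 189.0 in
P_cr = π²EI / L_e² = π² × 29200×10³ × 6.499×10^-2 / 189.0² = 524.3 lb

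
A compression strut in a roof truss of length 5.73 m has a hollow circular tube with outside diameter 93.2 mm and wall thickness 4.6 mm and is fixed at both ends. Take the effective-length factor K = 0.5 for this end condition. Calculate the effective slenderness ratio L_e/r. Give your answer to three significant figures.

λ ≈ 91.3

Inner diameter d_i = 93.2 − 2×4.6 = 84.00 mm
I = π(d_o⁴ − d_i⁴)/64 = π(93.2⁴ − 84.00⁴)/64 = 1.260×10^6 mm⁴
A = 1.280×10^3 mm²;  r_min = √(I/A) = √(1.260×10^6/1.280×10^3) = 31.37 mm
L_e = K·L = 0.5 × 5.73 m = 2.865 m = 2865.0 mm
λ = L_e / r_min = 2865.0 / 31.37 = 91.3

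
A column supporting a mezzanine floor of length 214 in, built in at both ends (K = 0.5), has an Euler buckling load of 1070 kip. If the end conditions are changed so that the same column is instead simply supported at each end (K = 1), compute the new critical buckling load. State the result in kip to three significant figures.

P_cr ≈ 268 kip

P_cr ∝ 1/K², so P_cr,new = P_cr,old × (K_old/K_new)² = 1070 × (0.5/1)²
= 1070 × 0.2500 = 268 kip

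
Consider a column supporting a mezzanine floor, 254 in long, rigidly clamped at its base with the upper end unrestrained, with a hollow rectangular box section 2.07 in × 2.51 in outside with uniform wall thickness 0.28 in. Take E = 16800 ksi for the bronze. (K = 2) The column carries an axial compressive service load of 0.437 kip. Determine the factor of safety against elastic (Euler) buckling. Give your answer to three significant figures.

Inner dimensions: h_i = 2.51 − 2×0.28 = 1.950 in, b_i = 2.07 − 2×0.28 = 1.510 in
Weak-axis I_min = (h_o·b_o³ − h_i·b_i³)/12 with b_o = 2.07, b_i = 1.510 in (shorter outer/inner sides).
I_min = (2.51×2.07³ − 1.950×1.510³)/12 = 1.296 in⁴
Effective length L_e = K·L = 2 × 254 = 508.0 in
P_cr = π²EI / L_e² = π² × 16800×10³ × 1.296 / 508.0² = 832.6 lb
Factor of safety n = P_cr / P = 0.83255 / 0.437 = 1.91

n ≈ 1.91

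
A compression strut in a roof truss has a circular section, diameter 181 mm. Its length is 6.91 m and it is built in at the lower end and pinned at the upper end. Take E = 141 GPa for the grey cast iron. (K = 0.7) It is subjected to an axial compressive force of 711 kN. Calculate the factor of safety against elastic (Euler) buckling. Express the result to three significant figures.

I = πd⁴/64 = π×181⁴/64 = 5.268×10^7 mm⁴
I = 5.268×10^7 mm⁴ = 5.268×10^-5 m⁴
Effective length L_e = K·L = 0.7 × 6.91 = 4.837 m
P_cr = π²EI / L_e² = π² × 141×10⁹ × 5.268×10^-5 / 4.837² = 3.134×10^6 N
Factor of safety n = P_cr / P = 3133.7 / 711 = 4.41

n ≈ 4.41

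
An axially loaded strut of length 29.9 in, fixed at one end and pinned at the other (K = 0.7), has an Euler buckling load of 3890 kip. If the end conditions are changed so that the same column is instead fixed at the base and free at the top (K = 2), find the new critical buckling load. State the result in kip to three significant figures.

P_cr ∝ 1/K², so P_cr,new = P_cr,old × (K_old/K_new)² = 3890 × (0.7/2)²
= 3890 × 0.1225 = 477 kip

P_cr ≈ 477 kip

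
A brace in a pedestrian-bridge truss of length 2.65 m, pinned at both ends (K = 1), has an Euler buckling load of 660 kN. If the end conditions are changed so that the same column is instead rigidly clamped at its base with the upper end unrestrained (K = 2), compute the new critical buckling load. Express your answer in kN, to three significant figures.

P_cr ≈ 165 kN

P_cr ∝ 1/K², so P_cr,new = P_cr,old × (K_old/K_new)² = 660 × (1/2)²
= 660 × 0.2500 = 165 kN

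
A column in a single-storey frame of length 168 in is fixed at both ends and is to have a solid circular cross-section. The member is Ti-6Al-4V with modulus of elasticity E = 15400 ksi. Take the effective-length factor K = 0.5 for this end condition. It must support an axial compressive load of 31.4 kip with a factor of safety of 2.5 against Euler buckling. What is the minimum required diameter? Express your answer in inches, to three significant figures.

d ≈ 2.94 in

Required P_cr = n·P = 2.5 × 31.4 = 78.50 kip
L_e = K·L = 0.5 × 168 = 84.00 in
Required I = P_cr·L_e²/(π²E) = 7.850×10^4 × 84.00² / (π² × 1.54×10^7) = 3.644 in⁴
Solid circle: I = πd⁴/64  ⇒  d = (64I/π)^(1/4) = (64×3.644/π)^(1/4) = 2.94 in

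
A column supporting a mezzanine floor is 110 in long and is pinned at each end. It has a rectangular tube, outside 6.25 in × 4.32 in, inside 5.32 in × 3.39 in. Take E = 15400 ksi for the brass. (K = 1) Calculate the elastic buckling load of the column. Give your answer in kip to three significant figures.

P_cr ≈ 311 kip

Weak-axis I_min = (h_o·b_o³ − h_i·b_i³)/12 with b_o = 4.32, b_i = 3.390 in (shorter outer/inner sides).
I_min = (6.25×4.32³ − 5.320×3.390³)/12 = 24.72 in⁴
Effective length L_e = K·L = 1 × 110 = 110.0 in
P_cr = π²EI / L_e² = π² × 15400×10³ × 24.72 / 110.0² = 3.105×10^5 lb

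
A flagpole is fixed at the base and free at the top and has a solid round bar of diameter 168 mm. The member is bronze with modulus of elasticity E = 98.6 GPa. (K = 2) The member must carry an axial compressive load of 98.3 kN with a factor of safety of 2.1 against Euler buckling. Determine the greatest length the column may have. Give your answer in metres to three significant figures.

L_max ≈ 6.79 m

I = πd⁴/64 = π×168⁴/64 = 3.910×10^7 mm⁴
I = 3.910×10^-5 m⁴
Required critical load P_cr = n·P = 2.1 × 98.3 = 206.4 kN = 2.064×10^5 N
From P_cr = π²EI/(K·L)²:  L = (1/K)·√(π²EI/P_cr) = (1/2)·√(π²×9.86×10^10×3.910×10^-5/2.064×10^5)
L = 6.79 m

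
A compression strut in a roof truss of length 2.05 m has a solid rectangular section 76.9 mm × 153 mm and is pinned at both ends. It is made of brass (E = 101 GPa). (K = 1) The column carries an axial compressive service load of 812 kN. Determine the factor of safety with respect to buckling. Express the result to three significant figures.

Buckling occurs about the weak axis: I_min = h·b³/12 with b = 76.9 mm (the shorter side).
I_min = 153×76.9³/12 = 5.798×10^6 mm⁴
I = 5.798×10^6 mm⁴ = 5.798×10^-6 m⁴
Effective length L_e = K·L = 1 × 2.05 = 2.050 m
P_cr = π²EI / L_e² = π² × 101×10⁹ × 5.798×10^-6 / 2.050² = 1.375×10^6 N
Factor of safety n = P_cr / P = 1375.3 / 812 = 1.69

n ≈ 1.69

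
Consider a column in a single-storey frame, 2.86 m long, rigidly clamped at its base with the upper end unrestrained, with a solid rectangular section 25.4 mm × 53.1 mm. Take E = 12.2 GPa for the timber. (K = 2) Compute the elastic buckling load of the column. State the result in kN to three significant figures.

Buckling occurs about the weak axis: I_min = h·b³/12 with b = 25.4 mm (the shorter side).
I_min = 53.1×25.4³/12 = 7.251×10^4 mm⁴
I = 7.251×10^4 mm⁴ = 7.251×10^-8 m⁴
Effective length L_e = K·L = 2 × 2.86 = 5.720 m
P_cr = π²EI / L_e² = π² × 12.2×10⁹ × 7.251×10^-8 / 5.720² = 266.9 N

P_cr ≈ 0.267 kN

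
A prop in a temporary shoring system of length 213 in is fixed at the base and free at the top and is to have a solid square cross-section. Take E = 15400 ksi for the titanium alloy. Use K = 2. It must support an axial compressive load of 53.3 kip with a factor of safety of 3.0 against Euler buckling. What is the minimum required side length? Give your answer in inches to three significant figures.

a ≈ 6.92 in

Required P_cr = n·P = 3.0 × 53.3 = 159.9 kip
L_e = K·L = 2 × 213 = 426.0 in
Required I = P_cr·L_e²/(π²E) = 1.599×10^5 × 426.0² / (π² × 1.54×10^7) = 190.9 in⁴
Solid square: I = a⁴/12  ⇒  a = (12I)^(1/4) = (12×190.9)^(1/4) = 6.92 in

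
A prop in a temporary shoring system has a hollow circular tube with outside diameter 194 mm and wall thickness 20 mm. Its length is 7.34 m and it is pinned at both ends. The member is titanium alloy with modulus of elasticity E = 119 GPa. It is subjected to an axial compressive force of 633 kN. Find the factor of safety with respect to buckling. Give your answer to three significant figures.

Inner diameter d_i = 194 − 2×20 = 154.0 mm
I = π(d_o⁴ − d_i⁴)/64 = π(194⁴ − 154.0⁴)/64 = 4.192×10^7 mm⁴
I = 4.192×10^7 mm⁴ = 4.192×10^-5 m⁴
Effective length L_e = K·L = 1 × 7.34 = 7.340 m
P_cr = π²EI / L_e² = π² × 119×10⁹ × 4.192×10^-5 / 7.340² = 9.139×10^5 N
Factor of safety n = P_cr / P = 913.89 / 633 = 1.44

n ≈ 1.44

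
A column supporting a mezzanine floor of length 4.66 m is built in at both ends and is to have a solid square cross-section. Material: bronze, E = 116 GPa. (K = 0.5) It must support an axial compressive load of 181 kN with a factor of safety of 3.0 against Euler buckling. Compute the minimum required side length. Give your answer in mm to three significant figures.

a ≈ 74.6 mm

Required P_cr = n·P = 3.0 × 181 = 543.0 kN
L_e = K·L = 0.5 × 4.66 = 2.330 m
Required I = P_cr·L_e²/(π²E) = 5.430×10^5 × 2.330² / (π² × 1.16×10^11) = 2.575×10^-6 m⁴
I_req = 2.575×10^6 mm⁴
Solid square: I = a⁴/12  ⇒  a = (12I)^(1/4) = (12×2.575×10^6)^(1/4) = 74.6 mm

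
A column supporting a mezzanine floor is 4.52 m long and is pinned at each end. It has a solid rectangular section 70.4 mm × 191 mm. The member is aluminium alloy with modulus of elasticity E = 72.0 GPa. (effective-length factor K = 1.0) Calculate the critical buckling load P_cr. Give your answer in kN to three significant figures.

P_cr ≈ 193 kN

Buckling occurs about the weak axis: I_min = h·b³/12 with b = 70.4 mm (the shorter side).
I_min = 191×70.4³/12 = 5.554×10^6 mm⁴
I = 5.554×10^6 mm⁴ = 5.554×10^-6 m⁴
Effective length L_e = K·L = 1 × 4.52 = 4.520 m
P_cr = π²EI / L_e² = π² × 72.0×10⁹ × 5.554×10^-6 / 4.520² = 1.932×10^5 N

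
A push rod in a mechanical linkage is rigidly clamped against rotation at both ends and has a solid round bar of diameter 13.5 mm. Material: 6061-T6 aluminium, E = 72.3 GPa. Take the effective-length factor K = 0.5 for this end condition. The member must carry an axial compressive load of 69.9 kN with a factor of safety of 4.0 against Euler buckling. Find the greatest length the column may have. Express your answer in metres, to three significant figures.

I = πd⁴/64 = π×13.5⁴/64 = 1.630×10^3 mm⁴
I = 1.630×10^-9 m⁴
Required critical load P_cr = n·P = 4.0 × 69.9 = 279.6 kN = 2.796×10^5 N
From P_cr = π²EI/(K·L)²:  L = (1/K)·√(π²EI/P_cr) = (1/0.5)·√(π²×7.23×10^10×1.630×10^-9/2.796×10^5)
L = 0.129 m

L_max ≈ 0.129 m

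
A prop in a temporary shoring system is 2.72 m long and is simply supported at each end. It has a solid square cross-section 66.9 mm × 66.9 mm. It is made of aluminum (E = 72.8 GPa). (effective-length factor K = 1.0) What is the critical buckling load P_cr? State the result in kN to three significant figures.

P_cr ≈ 162 kN

I = a⁴/12 = 66.9⁴/12 = 1.669×10^6 mm⁴
I = 1.669×10^6 mm⁴ = 1.669×10^-6 m⁴
Effective length L_e = K·L = 1 × 2.72 = 2.720 m
P_cr = π²EI / L_e² = π² × 72.8×10⁹ × 1.669×10^-6 / 2.720² = 1.621×10^5 N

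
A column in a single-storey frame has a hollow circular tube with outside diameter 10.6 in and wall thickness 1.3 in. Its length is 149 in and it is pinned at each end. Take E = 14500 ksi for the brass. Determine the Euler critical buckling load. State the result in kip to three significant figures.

Inner diameter d_i = 10.6 − 2×1.3 = 8.000 in
I = π(d_o⁴ − d_i⁴)/64 = π(10.6⁴ − 8.000⁴)/64 = 418.7 in⁴
Effective length L_e = K·L = 1 × 149 = 149.0 in
P_cr = π²EI / L_e² = π² × 14500×10³ × 418.7 / 149.0² = 2.699×10^6 lb

P_cr ≈ 2700 kip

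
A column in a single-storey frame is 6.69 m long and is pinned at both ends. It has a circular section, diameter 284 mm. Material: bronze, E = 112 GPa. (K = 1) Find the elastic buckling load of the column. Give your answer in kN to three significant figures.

P_cr ≈ 7890 kN

I = πd⁴/64 = π×284⁴/64 = 3.193×10^8 mm⁴
I = 3.193×10^8 mm⁴ = 3.193×10^-4 m⁴
Effective length L_e = K·L = 1 × 6.69 = 6.690 m
P_cr = π²EI / L_e² = π² × 112×10⁹ × 3.193×10^-4 / 6.690² = 7.887×10^6 N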